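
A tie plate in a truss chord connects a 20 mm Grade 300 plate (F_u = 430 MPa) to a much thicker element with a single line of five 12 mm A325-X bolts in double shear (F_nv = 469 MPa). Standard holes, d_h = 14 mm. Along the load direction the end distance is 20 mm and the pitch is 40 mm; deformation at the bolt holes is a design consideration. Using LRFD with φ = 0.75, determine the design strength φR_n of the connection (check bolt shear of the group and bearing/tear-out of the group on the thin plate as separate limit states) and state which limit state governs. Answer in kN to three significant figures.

Bolt shear: A_b = π·12²/4 = 113.1 mm²; R_n = 469 × 113.1 × 5 × 2 / 1000 = 530.4 kN → 0.75 × 530.4 = 398 kN.
Bearing (1.2 l_c t F_u ≤ 2.4 d t F_u): upper limit = 2.4·12·20·430 / 1000 = 247.7 kN.
  Edge l_c = 20 − 14/2 = 13 → r_n = 134.2 kN; interior l_c = 40 − 14 = 26 → r_n = 247.7 kN.
  R_n,bearing = 1·134.2 + 4·247.7 = 1125 kN → 0.75 × 1125 = 844 kN.
Bolt shear governs: 398 kN.

398 kN (bolt shear governs)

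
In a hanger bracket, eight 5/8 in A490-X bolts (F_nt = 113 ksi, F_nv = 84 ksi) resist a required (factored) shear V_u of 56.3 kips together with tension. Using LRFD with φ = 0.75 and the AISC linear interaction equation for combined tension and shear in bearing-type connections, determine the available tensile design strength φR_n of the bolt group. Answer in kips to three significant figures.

195 kips

A_b = π·0.625²/4 = 0.3068 in²; f_rv = 56.3 / (8 × 0.3068) = 22.94 ksi.
F'_nt = 1.3 F_nt − (F_nt / φF_nv) f_rv = 1.3·113 − (113/(0.75·84))·22.94 = 105.8 ksi, capped at F_nt → F'_nt = 105.8 ksi.
R_n = F'_nt · A_b · n = 105.8 × 0.3068 × 8 = 259.6 kips.
Design strength φR_n = 0.75 × 259.6 = 195 kips.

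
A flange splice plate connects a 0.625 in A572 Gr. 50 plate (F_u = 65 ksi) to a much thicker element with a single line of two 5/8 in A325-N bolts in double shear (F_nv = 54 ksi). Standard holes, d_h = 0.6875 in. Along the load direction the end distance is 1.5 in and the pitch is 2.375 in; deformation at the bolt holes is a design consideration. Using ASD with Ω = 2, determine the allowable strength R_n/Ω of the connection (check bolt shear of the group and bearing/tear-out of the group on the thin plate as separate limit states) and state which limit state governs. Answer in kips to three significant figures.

33.1 kips (bolt shear governs)

Bolt shear: A_b = π·0.625²/4 = 0.3068 in²; R_n = 54 × 0.3068 × 2 × 2 = 66.27 kips → 66.27 / 2 = 33.1 kips.
Bearing (1.2 l_c t F_u ≤ 2.4 d t F_u): upper limit = 2.4·0.625·0.625·65 = 60.94 kips.
  Edge l_c = 1.5 − 0.6875/2 = 1.156 → r_n = 56.37 kips; interior l_c = 2.375 − 0.6875 = 1.688 → r_n = 60.94 kips.
  R_n,bearing = 1·56.37 + 1·60.94 = 117.3 kips → 117.3 / 2 = 58.7 kips.
Bolt shear governs: 33.1 kips.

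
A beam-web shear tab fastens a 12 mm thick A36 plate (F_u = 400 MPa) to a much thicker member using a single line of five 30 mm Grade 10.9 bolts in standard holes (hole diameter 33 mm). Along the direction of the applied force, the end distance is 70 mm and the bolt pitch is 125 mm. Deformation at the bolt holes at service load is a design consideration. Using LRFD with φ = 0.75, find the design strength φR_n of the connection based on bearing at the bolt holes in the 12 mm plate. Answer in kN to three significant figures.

1270 kN

Per bolt r_n = 1.2 l_c t F_u ≤ 2.4 d t F_u; upper limit = 2.4 × 30 × 12 × 400 / 1000 = 345.6 kN.
Edge bolt: l_c = 70 − 33/2 = 53.5 mm → 1.2 × 53.5 × 12 × 400 / 1000 = 308.2 → r_n = 308.2 kN.
Interior bolts: l_c = 125 − 33 = 92 mm → 1.2 × 92 × 12 × 400 / 1000 = 529.9 → r_n = 345.6 kN.
R_n = 1 × 308.2 + 4 × 345.6 = 1691 kN.
Design strength φR_n = 0.75 × 1691 = 1270 kN.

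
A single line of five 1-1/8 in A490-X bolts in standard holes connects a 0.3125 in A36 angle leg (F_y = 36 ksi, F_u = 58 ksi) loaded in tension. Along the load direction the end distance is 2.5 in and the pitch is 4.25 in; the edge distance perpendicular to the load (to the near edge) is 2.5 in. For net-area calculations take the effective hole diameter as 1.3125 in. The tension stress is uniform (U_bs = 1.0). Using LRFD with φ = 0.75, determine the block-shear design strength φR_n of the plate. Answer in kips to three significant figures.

Shear plane L_v = 2.5 + 4·4.25 = 19.5 in; A_gv = 19.5 × 0.3125 = 6.094 in².
A_nv = (19.5 − 4.5·1.3125) × 0.3125 = 4.248 in².
A_nt = (2.5 − 0.5·1.3125) × 0.3125 = 0.5762 in².
0.6 F_u A_nv = 147.8 kips; 0.6 F_y A_gv = 131.6 kips → shear yielding governs the shear term.
R_n = 131.6 + 1.0 × 58 × 0.5762 = 165 kips.
Design strength φR_n = 0.75 × 165 = 124 kips.

124 kips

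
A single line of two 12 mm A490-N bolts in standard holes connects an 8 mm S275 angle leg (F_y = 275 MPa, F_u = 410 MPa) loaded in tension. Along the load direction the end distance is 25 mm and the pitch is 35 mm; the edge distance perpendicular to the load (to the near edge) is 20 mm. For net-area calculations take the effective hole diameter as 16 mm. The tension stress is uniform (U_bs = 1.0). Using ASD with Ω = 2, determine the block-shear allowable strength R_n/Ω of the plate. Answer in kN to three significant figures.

55.1 kN

Shear plane L_v = 25 + 1·35 = 60 mm; A_gv = 60 × 8 = 480 mm².
A_nv = (60 − 1.5·16) × 8 = 288 mm².
A_nt = (20 − 0.5·16) × 8 = 96 mm².
0.6 F_u A_nv = 70.85 kN; 0.6 F_y A_gv = 79.2 kN → shear rupture governs the shear term.
R_n = 70.85 + 1.0 × 410 × 96 / 1000 = 110.2 kN.
Allowable strength R_n/Ω = 110.2 / 2 = 55.1 kN.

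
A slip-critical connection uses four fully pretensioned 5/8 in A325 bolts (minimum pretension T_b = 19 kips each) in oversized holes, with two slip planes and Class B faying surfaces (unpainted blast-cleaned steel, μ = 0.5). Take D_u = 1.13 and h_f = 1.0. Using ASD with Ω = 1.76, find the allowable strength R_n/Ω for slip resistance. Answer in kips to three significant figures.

R_n = μ · D_u · h_f · T_b · n_s · n_b = 0.5 × 1.13 × 1.0 × 19 × 2 × 4 = 85.88 kips.
Allowable strength R_n/Ω = 85.88 / 1.76 = 48.8 kips.

48.8 kips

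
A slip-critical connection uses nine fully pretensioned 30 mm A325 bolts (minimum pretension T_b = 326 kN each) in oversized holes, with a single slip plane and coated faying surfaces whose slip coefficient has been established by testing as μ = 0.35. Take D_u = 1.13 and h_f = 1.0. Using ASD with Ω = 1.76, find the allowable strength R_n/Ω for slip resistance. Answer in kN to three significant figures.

659 kN

R_n = μ · D_u · h_f · T_b · n_s · n_b = 0.35 × 1.13 × 1.0 × 326 × 1 × 9 = 1160 kN.
Allowable strength R_n/Ω = 1160 / 1.76 = 659 kN.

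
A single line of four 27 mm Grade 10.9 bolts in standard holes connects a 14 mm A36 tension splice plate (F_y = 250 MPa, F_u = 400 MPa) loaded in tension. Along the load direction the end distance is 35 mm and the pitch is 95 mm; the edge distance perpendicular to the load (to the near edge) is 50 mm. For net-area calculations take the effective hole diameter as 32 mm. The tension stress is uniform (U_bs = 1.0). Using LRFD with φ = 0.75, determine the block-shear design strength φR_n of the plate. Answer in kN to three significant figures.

647 kN

Shear plane L_v = 35 + 3·95 = 320 mm; A_gv = 320 × 14 = 4480 mm².
A_nv = (320 − 3.5·32) × 14 = 2912 mm².
A_nt = (50 − 0.5·32) × 14 = 476 mm².
0.6 F_u A_nv = 698.9 kN; 0.6 F_y A_gv = 672 kN → shear yielding governs the shear term.
R_n = 672 + 1.0 × 400 × 476 / 1000 = 862.4 kN.
Design strength φR_n = 0.75 × 862.4 = 647 kN.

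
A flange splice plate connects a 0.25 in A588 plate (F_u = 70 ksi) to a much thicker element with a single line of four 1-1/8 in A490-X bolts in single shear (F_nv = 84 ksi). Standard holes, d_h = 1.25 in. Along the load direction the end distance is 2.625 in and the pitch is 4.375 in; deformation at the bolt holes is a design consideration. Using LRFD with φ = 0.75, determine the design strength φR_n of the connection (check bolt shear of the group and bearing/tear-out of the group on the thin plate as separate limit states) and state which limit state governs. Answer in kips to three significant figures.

Bolt shear: A_b = π·1.125²/4 = 0.994 in²; R_n = 84 × 0.994 × 4 × 1 = 334 kips → 0.75 × 334 = 250 kips.
Bearing (1.2 l_c t F_u ≤ 2.4 d t F_u): upper limit = 2.4·1.125·0.25·70 = 47.25 kips.
  Edge l_c = 2.625 − 1.25/2 = 2 → r_n = 42 kips; interior l_c = 4.375 − 1.25 = 3.125 → r_n = 47.25 kips.
  R_n,bearing = 1·42 + 3·47.25 = 183.7 kips → 0.75 × 183.7 = 138 kips.
Bearing governs: 138 kips.

138 kips (bearing governs)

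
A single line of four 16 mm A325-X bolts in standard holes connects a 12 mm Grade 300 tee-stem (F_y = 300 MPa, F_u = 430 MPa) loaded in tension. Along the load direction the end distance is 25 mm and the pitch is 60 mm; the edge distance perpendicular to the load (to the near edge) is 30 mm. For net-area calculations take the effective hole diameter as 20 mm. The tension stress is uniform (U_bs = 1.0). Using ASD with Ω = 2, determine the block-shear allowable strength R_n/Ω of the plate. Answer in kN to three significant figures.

Shear plane L_v = 25 + 3·60 = 205 mm; A_gv = 205 × 12 = 2460 mm².
A_nv = (205 − 3.5·20) × 12 = 1620 mm².
A_nt = (30 − 0.5·20) × 12 = 240 mm².
0.6 F_u A_nv = 418 kN; 0.6 F_y A_gv = 442.8 kN → shear rupture governs the shear term.
R_n = 418 + 1.0 × 430 × 240 / 1000 = 521.2 kN.
Allowable strength R_n/Ω = 521.2 / 2 = 261 kN.

261 kN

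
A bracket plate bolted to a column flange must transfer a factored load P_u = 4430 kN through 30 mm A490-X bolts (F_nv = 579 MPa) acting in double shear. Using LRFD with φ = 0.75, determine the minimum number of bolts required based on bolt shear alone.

A_b = π·30²/4 = 706.9 mm².
Per-bolt design strength φR_n = 0.75 × 579 × 706.9 × 2 / 1000 = 613.9 kN.
n ≥ 4430 / 613.9 = 7.216 → use 8 bolts.

8 bolts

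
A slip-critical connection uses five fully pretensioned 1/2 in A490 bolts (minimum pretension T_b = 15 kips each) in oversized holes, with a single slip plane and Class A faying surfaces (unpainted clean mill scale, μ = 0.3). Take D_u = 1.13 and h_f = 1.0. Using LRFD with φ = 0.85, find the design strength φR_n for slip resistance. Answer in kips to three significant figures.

21.6 kips

R_n = μ · D_u · h_f · T_b · n_s · n_b = 0.3 × 1.13 × 1.0 × 15 × 1 × 5 = 25.42 kips.
Design strength φR_n = 0.85 × 25.42 = 21.6 kips.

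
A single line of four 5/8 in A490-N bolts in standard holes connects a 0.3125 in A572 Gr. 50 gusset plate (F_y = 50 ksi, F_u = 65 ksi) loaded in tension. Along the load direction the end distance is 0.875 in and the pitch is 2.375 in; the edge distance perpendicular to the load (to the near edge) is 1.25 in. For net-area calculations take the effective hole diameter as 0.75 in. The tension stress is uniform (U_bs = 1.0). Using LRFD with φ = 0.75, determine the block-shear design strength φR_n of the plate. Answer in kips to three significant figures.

62.5 kips

Shear plane L_v = 0.875 + 3·2.375 = 8 in; A_gv = 8 × 0.3125 = 2.5 in².
A_nv = (8 − 3.5·0.75) × 0.3125 = 1.68 in².
A_nt = (1.25 − 0.5·0.75) × 0.3125 = 0.2734 in².
0.6 F_u A_nv = 65.51 kips; 0.6 F_y A_gv = 75 kips → shear rupture governs the shear term.
R_n = 65.51 + 1.0 × 65 × 0.2734 = 83.28 kips.
Design strength φR_n = 0.75 × 83.28 = 62.5 kips.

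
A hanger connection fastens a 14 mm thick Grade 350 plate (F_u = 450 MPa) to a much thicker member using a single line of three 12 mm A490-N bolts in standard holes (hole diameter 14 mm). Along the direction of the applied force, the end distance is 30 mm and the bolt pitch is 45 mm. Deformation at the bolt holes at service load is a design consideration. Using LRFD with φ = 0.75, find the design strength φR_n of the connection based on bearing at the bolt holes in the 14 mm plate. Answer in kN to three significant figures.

403 kN

Per bolt r_n = 1.2 l_c t F_u ≤ 2.4 d t F_u; upper limit = 2.4 × 12 × 14 × 450 / 1000 = 181.4 kN.
Edge bolt: l_c = 30 − 14/2 = 23 mm → 1.2 × 23 × 14 × 450 / 1000 = 173.9 → r_n = 173.9 kN.
Interior bolts: l_c = 45 − 14 = 31 mm → 1.2 × 31 × 14 × 450 / 1000 = 234.4 → r_n = 181.4 kN.
R_n = 1 × 173.9 + 2 × 181.4 = 536.8 kN.
Design strength φR_n = 0.75 × 536.8 = 403 kN.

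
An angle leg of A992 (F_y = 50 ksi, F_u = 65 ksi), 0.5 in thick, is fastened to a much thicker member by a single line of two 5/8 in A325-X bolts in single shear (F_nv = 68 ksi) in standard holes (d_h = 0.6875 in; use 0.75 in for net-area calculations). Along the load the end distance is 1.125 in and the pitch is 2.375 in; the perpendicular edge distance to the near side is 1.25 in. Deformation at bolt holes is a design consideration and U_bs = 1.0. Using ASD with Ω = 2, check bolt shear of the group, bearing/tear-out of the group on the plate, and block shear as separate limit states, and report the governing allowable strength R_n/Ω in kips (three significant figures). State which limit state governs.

Bolt shear: A_b = π·0.625²/4 = 0.3068 in²; R_n = 68 × 0.3068 × 2 × 1 = 41.72 kips → 41.72 / 2 = 20.9 kips.
Bearing: edge l_c = 0.7812, r_n = 30.47 kips; interior l_c = 1.688, r_n = 48.75 kips; R_n = 30.47 + 1·48.75 = 79.22 kips → 39.6 kips.
Block shear: A_gv = 1.75, A_nv = 1.188, A_nt = 0.4375 in²; R_n = min(0.6F_uA_nv, 0.6F_yA_gv) + U_bs·F_u·A_nt = 74.75 kips → 37.4 kips.
Bolt shear governs: 20.9 kips.

20.9 kips (bolt shear governs)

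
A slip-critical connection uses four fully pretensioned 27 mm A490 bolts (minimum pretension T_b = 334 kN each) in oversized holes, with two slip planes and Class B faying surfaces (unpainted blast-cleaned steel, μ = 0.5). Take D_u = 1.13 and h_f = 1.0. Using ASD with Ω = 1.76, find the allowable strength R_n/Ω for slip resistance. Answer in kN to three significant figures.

R_n = μ · D_u · h_f · T_b · n_s · n_b = 0.5 × 1.13 × 1.0 × 334 × 2 × 4 = 1510 kN.
Allowable strength R_n/Ω = 1510 / 1.76 = 858 kN.

858 kN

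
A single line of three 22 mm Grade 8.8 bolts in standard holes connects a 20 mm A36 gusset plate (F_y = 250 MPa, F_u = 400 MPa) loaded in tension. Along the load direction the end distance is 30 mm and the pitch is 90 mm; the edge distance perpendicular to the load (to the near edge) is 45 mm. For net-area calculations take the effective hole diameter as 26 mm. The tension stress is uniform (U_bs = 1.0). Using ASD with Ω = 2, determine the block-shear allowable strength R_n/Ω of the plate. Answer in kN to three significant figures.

443 kN

Shear plane L_v = 30 + 2·90 = 210 mm; A_gv = 210 × 20 = 4200 mm².
A_nv = (210 − 2.5·26) × 20 = 2900 mm².
A_nt = (45 − 0.5·26) × 20 = 640 mm².
0.6 F_u A_nv = 696 kN; 0.6 F_y A_gv = 630 kN → shear yielding governs the shear term.
R_n = 630 + 1.0 × 400 × 640 / 1000 = 886 kN.
Allowable strength R_n/Ω = 886 / 2 = 443 kN.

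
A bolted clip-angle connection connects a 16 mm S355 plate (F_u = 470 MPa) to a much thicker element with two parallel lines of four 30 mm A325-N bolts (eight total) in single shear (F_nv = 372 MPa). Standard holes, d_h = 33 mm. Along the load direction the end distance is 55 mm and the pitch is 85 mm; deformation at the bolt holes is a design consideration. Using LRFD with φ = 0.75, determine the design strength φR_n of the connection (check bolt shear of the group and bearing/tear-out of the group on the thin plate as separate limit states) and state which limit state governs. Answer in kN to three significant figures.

1580 kN (bolt shear governs)

Bolt shear: A_b = π·30²/4 = 706.9 mm²; R_n = 372 × 706.9 × 8 × 1 / 1000 = 2104 kN → 0.75 × 2104 = 1580 kN.
Bearing (1.2 l_c t F_u ≤ 2.4 d t F_u): upper limit = 2.4·30·16·470 / 1000 = 541.4 kN.
  Edge l_c = 55 − 33/2 = 38.5 → r_n = 347.4 kN; interior l_c = 85 − 33 = 52 → r_n = 469.2 kN.
  R_n,bearing = 2·347.4 + 6·469.2 = 3510 kN → 0.75 × 3510 = 2630 kN.
Bolt shear governs: 1580 kN.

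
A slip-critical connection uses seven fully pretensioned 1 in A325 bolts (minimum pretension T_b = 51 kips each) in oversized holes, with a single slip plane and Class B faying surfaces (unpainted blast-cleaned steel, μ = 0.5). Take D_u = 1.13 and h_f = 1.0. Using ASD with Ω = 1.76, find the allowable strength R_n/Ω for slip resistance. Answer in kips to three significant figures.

115 kips

R_n = μ · D_u · h_f · T_b · n_s · n_b = 0.5 × 1.13 × 1.0 × 51 × 1 × 7 = 201.7 kips.
Allowable strength R_n/Ω = 201.7 / 1.76 = 115 kips.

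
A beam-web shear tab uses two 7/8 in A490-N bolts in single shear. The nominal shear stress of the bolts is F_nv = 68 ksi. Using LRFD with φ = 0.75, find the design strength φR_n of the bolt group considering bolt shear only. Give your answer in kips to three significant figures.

A_b = π × 0.875² / 4 = 0.6013 in².
R_n = F_nv · A_b · n · n_s = 68 × 0.6013 × 2 × 1 = 81.78 kips.
Design strength φR_n = 0.75 × 81.78 = 61.3 kips.

61.3 kips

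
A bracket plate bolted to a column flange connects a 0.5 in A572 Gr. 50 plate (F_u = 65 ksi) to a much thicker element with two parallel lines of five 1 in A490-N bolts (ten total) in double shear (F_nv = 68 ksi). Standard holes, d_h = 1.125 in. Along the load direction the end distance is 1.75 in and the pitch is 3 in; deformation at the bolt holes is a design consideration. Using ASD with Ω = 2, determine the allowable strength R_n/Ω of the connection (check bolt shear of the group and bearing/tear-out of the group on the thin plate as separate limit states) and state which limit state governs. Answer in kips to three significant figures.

Bolt shear: A_b = π·1²/4 = 0.7854 in²; R_n = 68 × 0.7854 × 10 × 2 = 1068 kips → 1068 / 2 = 534 kips.
Bearing (1.2 l_c t F_u ≤ 2.4 d t F_u): upper limit = 2.4·1·0.5·65 = 78 kips.
  Edge l_c = 1.75 − 1.125/2 = 1.188 → r_n = 46.31 kips; interior l_c = 3 − 1.125 = 1.875 → r_n = 73.12 kips.
  R_n,bearing = 2·46.31 + 8·73.12 = 677.6 kips → 677.6 / 2 = 339 kips.
Bearing governs: 339 kips.

339 kips (bearing governs)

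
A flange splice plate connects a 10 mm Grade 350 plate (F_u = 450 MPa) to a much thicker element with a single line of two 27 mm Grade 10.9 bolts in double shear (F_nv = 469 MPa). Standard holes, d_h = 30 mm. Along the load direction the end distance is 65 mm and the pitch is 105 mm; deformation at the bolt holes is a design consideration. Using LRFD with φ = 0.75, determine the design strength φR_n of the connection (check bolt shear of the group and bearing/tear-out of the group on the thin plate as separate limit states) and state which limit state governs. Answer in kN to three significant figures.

Bolt shear: A_b = π·27²/4 = 572.6 mm²; R_n = 469 × 572.6 × 2 × 2 / 1000 = 1074 kN → 0.75 × 1074 = 806 kN.
Bearing (1.2 l_c t F_u ≤ 2.4 d t F_u): upper limit = 2.4·27·10·450 / 1000 = 291.6 kN.
  Edge l_c = 65 − 30/2 = 50 → r_n = 270 kN; interior l_c = 105 − 30 = 75 → r_n = 291.6 kN.
  R_n,bearing = 1·270 + 1·291.6 = 561.6 kN → 0.75 × 561.6 = 421 kN.
Bearing governs: 421 kN.

421 kN (bearing governs)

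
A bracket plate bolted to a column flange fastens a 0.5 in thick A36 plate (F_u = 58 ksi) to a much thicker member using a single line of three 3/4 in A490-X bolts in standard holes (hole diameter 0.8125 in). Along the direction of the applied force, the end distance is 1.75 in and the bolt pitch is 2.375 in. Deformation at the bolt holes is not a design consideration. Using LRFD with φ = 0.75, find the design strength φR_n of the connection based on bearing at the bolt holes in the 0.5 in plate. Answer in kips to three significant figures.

142 kips

Per bolt r_n = 1.5 l_c t F_u ≤ 3.0 d t F_u; upper limit = 3.0 × 0.75 × 0.5 × 58 = 65.25 kips.
Edge bolt: l_c = 1.75 − 0.8125/2 = 1.344 in → 1.5 × 1.344 × 0.5 × 58 = 58.45 → r_n = 58.45 kips.
Interior bolts: l_c = 2.375 − 0.8125 = 1.562 in → 1.5 × 1.562 × 0.5 × 58 = 67.97 → r_n = 65.25 kips.
R_n = 1 × 58.45 + 2 × 65.25 = 189 kips.
Design strength φR_n = 0.75 × 189 = 142 kips.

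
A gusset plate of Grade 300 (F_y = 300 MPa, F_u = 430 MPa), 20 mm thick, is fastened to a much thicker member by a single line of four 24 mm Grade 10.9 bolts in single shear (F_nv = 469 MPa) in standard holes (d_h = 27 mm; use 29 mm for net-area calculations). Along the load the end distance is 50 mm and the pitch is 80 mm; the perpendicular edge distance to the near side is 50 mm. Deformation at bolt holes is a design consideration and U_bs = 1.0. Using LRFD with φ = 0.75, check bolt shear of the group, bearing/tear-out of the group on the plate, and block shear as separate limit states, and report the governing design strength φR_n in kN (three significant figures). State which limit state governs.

637 kN (bolt shear governs)

Bolt shear: A_b = π·24²/4 = 452.4 mm²; R_n = 469 × 452.4 × 4 × 1 / 1000 = 848.7 kN → 0.75 × 848.7 = 637 kN.
Bearing: edge l_c = 36.5, r_n = 376.7 kN; interior l_c = 53, r_n = 495.4 kN; R_n = 376.7 + 3·495.4 = 1863 kN → 1400 kN.
Block shear: A_gv = 5800, A_nv = 3770, A_nt = 710 mm²; R_n = min(0.6F_uA_nv, 0.6F_yA_gv) + U_bs·F_u·A_nt = 1278 kN → 958 kN.
Bolt shear governs: 637 kN.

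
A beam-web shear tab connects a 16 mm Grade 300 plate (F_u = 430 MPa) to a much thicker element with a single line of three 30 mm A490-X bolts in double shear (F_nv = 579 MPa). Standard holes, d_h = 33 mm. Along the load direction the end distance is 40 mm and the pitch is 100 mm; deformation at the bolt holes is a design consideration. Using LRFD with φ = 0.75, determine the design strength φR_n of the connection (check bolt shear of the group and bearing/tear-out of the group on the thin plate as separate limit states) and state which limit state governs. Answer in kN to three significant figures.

Bolt shear: A_b = π·30²/4 = 706.9 mm²; R_n = 579 × 706.9 × 3 × 2 / 1000 = 2456 kN → 0.75 × 2456 = 1840 kN.
Bearing (1.2 l_c t F_u ≤ 2.4 d t F_u): upper limit = 2.4·30·16·430 / 1000 = 495.4 kN.
  Edge l_c = 40 − 33/2 = 23.5 → r_n = 194 kN; interior l_c = 100 − 33 = 67 → r_n = 495.4 kN.
  R_n,bearing = 1·194 + 2·495.4 = 1185 kN → 0.75 × 1185 = 889 kN.
Bearing governs: 889 kN.

889 kN (bearing governs)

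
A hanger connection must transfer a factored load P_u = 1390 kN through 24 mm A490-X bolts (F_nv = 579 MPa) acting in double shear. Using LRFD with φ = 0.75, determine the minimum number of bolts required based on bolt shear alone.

4 bolts

A_b = π·24²/4 = 452.4 mm².
Per-bolt design strength φR_n = 0.75 × 579 × 452.4 × 2 / 1000 = 392.9 kN.
n ≥ 1390 / 392.9 = 3.538 → use 4 bolts.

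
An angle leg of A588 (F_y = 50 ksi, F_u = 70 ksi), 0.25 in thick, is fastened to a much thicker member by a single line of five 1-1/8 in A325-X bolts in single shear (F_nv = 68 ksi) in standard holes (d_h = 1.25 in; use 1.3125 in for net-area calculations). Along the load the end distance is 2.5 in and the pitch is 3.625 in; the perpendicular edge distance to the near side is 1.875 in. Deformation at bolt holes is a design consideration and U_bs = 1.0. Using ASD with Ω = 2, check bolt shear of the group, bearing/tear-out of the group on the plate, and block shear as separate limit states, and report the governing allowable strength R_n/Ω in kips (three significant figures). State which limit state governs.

68.9 kips (block shear governs)

Bolt shear: A_b = π·1.125²/4 = 0.994 in²; R_n = 68 × 0.994 × 5 × 1 = 338 kips → 338 / 2 = 169 kips.
Bearing: edge l_c = 1.875, r_n = 39.38 kips; interior l_c = 2.375, r_n = 47.25 kips; R_n = 39.38 + 4·47.25 = 228.4 kips → 114 kips.
Block shear: A_gv = 4.25, A_nv = 2.773, A_nt = 0.3047 in²; R_n = min(0.6F_uA_nv, 0.6F_yA_gv) + U_bs·F_u·A_nt = 137.8 kips → 68.9 kips.
Block shear governs: 68.9 kips.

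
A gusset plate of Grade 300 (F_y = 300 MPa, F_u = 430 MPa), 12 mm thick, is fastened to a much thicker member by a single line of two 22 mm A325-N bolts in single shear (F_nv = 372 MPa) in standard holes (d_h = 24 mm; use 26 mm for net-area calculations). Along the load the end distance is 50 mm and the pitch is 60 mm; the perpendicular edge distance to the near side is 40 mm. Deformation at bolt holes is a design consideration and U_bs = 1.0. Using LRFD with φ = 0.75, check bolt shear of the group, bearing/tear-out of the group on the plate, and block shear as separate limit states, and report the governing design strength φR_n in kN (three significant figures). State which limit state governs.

212 kN (bolt shear governs)

Bolt shear: A_b = π·22²/4 = 380.1 mm²; R_n = 372 × 380.1 × 2 × 1 / 1000 = 282.8 kN → 0.75 × 282.8 = 212 kN.
Bearing: edge l_c = 38, r_n = 235.3 kN; interior l_c = 36, r_n = 222.9 kN; R_n = 235.3 + 1·222.9 = 458.2 kN → 344 kN.
Block shear: A_gv = 1320, A_nv = 852, A_nt = 324 mm²; R_n = min(0.6F_uA_nv, 0.6F_yA_gv) + U_bs·F_u·A_nt = 359.1 kN → 269 kN.
Bolt shear governs: 212 kN.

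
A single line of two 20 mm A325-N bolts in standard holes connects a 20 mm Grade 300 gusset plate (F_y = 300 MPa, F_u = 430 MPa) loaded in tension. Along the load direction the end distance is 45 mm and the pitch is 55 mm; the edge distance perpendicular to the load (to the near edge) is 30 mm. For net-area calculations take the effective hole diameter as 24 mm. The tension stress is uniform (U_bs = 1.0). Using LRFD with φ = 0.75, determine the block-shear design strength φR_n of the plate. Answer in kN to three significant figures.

Shear plane L_v = 45 + 1·55 = 100 mm; A_gv = 100 × 20 = 2000 mm².
A_nv = (100 − 1.5·24) × 20 = 1280 mm².
A_nt = (30 − 0.5·24) × 20 = 360 mm².
0.6 F_u A_nv = 330.2 kN; 0.6 F_y A_gv = 360 kN → shear rupture governs the shear term.
R_n = 330.2 + 1.0 × 430 × 360 / 1000 = 485 kN.
Design strength φR_n = 0.75 × 485 = 364 kN.

364 kN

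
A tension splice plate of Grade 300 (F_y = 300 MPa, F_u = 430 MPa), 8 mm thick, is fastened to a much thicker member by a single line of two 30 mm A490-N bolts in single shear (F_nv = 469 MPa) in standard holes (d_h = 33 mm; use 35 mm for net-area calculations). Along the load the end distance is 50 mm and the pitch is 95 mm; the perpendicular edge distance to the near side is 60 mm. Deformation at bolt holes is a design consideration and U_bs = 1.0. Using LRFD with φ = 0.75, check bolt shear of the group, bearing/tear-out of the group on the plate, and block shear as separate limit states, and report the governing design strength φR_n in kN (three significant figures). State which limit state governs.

253 kN (block shear governs)

Bolt shear: A_b = π·30²/4 = 706.9 mm²; R_n = 469 × 706.9 × 2 × 1 / 1000 = 663 kN → 0.75 × 663 = 497 kN.
Bearing: edge l_c = 33.5, r_n = 138.3 kN; interior l_c = 62, r_n = 247.7 kN; R_n = 138.3 + 1·247.7 = 386 kN → 289 kN.
Block shear: A_gv = 1160, A_nv = 740, A_nt = 340 mm²; R_n = min(0.6F_uA_nv, 0.6F_yA_gv) + U_bs·F_u·A_nt = 337.1 kN → 253 kN.
Block shear governs: 253 kN.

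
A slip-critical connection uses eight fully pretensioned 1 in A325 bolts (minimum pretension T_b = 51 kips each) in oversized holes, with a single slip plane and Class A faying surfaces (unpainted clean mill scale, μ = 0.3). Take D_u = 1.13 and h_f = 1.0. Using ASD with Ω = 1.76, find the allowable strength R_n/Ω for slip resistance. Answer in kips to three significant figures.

R_n = μ · D_u · h_f · T_b · n_s · n_b = 0.3 × 1.13 × 1.0 × 51 × 1 × 8 = 138.3 kips.
Allowable strength R_n/Ω = 138.3 / 1.76 = 78.6 kips.

78.6 kips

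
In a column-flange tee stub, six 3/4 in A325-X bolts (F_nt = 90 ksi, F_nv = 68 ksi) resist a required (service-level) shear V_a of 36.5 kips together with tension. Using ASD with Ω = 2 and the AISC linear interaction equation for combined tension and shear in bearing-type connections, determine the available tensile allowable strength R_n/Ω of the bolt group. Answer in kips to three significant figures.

A_b = π·0.75²/4 = 0.4418 in²; f_rv = 36.5 / (6 × 0.4418) = 13.77 ksi.
F'_nt = 1.3 F_nt − (Ω F_nt / F_nv) f_rv = 1.3·90 − (2·90/68)·13.77 = 80.55 ksi, capped at F_nt → F'_nt = 80.55 ksi.
R_n = F'_nt · A_b · n = 80.55 × 0.4418 × 6 = 213.5 kips.
Allowable strength R_n/Ω = 213.5 / 2 = 107 kips.

107 kips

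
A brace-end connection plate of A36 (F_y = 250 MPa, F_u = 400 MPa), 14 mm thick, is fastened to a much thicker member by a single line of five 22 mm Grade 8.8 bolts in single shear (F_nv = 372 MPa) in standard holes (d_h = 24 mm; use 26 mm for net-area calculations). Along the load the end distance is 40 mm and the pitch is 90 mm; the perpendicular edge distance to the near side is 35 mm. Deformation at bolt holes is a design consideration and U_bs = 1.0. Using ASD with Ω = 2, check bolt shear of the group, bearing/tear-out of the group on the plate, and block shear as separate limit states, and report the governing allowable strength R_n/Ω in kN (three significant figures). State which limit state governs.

Bolt shear: A_b = π·22²/4 = 380.1 mm²; R_n = 372 × 380.1 × 5 × 1 / 1000 = 707 kN → 707 / 2 = 354 kN.
Bearing: edge l_c = 28, r_n = 188.2 kN; interior l_c = 66, r_n = 295.7 kN; R_n = 188.2 + 4·295.7 = 1371 kN → 685 kN.
Block shear: A_gv = 5600, A_nv = 3962, A_nt = 308 mm²; R_n = min(0.6F_uA_nv, 0.6F_yA_gv) + U_bs·F_u·A_nt = 963.2 kN → 482 kN.
Bolt shear governs: 354 kN.

354 kN (bolt shear governs)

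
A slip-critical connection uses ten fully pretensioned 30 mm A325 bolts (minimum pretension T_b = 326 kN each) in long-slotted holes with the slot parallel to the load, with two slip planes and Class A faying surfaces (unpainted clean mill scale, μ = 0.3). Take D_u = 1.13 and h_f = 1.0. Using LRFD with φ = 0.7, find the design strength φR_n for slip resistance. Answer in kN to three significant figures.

1550 kN

R_n = μ · D_u · h_f · T_b · n_s · n_b = 0.3 × 1.13 × 1.0 × 326 × 2 × 10 = 2210 kN.
Design strength φR_n = 0.7 × 2210 = 1550 kN.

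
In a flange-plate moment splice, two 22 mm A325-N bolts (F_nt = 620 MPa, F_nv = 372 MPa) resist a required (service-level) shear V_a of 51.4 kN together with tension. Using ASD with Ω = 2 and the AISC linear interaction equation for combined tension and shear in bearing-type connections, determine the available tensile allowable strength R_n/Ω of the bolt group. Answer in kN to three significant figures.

A_b = π·22²/4 = 380.1 mm²; f_rv = 51.4 × 1000 / (2 × 380.1) = 67.61 MPa.
F'_nt = 1.3 F_nt − (Ω F_nt / F_nv) f_rv = 1.3·620 − (2·620/372)·67.61 = 580.6 MPa, capped at F_nt → F'_nt = 580.6 MPa.
R_n = F'_nt · A_b · n = 580.6 × 380.1 × 2 / 1000 = 441.4 kN.
Allowable strength R_n/Ω = 441.4 / 2 = 221 kN.

221 kN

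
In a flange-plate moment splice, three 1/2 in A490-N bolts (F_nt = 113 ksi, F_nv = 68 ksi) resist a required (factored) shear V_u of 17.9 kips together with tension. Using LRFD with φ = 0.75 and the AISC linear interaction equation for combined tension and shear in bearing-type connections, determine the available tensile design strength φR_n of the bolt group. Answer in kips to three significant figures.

A_b = π·0.5²/4 = 0.1963 in²; f_rv = 17.9 / (3 × 0.1963) = 30.39 ksi.
F'_nt = 1.3 F_nt − (F_nt / φF_nv) f_rv = 1.3·113 − (113/(0.75·68))·30.39 = 79.57 ksi, capped at F_nt → F'_nt = 79.57 ksi.
R_n = F'_nt · A_b · n = 79.57 × 0.1963 × 3 = 46.87 kips.
Design strength φR_n = 0.75 × 46.87 = 35.2 kips.

35.2 kips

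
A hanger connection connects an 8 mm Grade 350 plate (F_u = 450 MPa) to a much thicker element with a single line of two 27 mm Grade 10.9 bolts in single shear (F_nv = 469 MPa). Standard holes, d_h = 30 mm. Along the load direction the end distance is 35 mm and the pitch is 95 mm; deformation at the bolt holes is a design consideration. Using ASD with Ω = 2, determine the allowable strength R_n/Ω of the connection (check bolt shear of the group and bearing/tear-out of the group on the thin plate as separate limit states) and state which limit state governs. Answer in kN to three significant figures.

Bolt shear: A_b = π·27²/4 = 572.6 mm²; R_n = 469 × 572.6 × 2 × 1 / 1000 = 537.1 kN → 537.1 / 2 = 269 kN.
Bearing (1.2 l_c t F_u ≤ 2.4 d t F_u): upper limit = 2.4·27·8·450 / 1000 = 233.3 kN.
  Edge l_c = 35 − 30/2 = 20 → r_n = 86.4 kN; interior l_c = 95 − 30 = 65 → r_n = 233.3 kN.
  R_n,bearing = 1·86.4 + 1·233.3 = 319.7 kN → 319.7 / 2 = 160 kN.
Bearing governs: 160 kN.

160 kN (bearing governs)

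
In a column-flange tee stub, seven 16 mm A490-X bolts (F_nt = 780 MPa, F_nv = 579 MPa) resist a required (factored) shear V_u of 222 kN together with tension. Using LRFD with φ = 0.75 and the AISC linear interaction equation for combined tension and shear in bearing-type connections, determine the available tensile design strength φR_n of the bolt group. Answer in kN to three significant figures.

A_b = π·16²/4 = 201.1 mm²; f_rv = 222 × 1000 / (7 × 201.1) = 157.7 MPa.
F'_nt = 1.3 F_nt − (F_nt / φF_nv) f_rv = 1.3·780 − (780/(0.75·579))·157.7 = 730.7 MPa, capped at F_nt → F'_nt = 730.7 MPa.
R_n = F'_nt · A_b · n = 730.7 × 201.1 × 7 / 1000 = 1028 kN.
Design strength φR_n = 0.75 × 1028 = 771 kN.

771 kN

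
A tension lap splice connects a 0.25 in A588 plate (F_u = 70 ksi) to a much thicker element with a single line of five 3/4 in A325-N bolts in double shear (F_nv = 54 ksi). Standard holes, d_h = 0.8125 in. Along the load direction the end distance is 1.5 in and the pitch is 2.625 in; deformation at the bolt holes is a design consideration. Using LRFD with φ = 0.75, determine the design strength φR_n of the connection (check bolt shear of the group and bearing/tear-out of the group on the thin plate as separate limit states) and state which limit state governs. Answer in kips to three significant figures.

Bolt shear: A_b = π·0.75²/4 = 0.4418 in²; R_n = 54 × 0.4418 × 5 × 2 = 238.6 kips → 0.75 × 238.6 = 179 kips.
Bearing (1.2 l_c t F_u ≤ 2.4 d t F_u): upper limit = 2.4·0.75·0.25·70 = 31.5 kips.
  Edge l_c = 1.5 − 0.8125/2 = 1.094 → r_n = 22.97 kips; interior l_c = 2.625 − 0.8125 = 1.812 → r_n = 31.5 kips.
  R_n,bearing = 1·22.97 + 4·31.5 = 149 kips → 0.75 × 149 = 112 kips.
Bearing governs: 112 kips.

112 kips (bearing governs)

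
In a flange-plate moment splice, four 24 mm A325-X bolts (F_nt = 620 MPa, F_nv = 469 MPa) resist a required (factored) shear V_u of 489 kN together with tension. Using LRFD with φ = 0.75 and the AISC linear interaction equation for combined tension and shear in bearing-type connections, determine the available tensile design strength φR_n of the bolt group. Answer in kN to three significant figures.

447 kN

A_b = π·24²/4 = 452.4 mm²; f_rv = 489 × 1000 / (4 × 452.4) = 270.2 MPa.
F'_nt = 1.3 F_nt − (F_nt / φF_nv) f_rv = 1.3·620 − (620/(0.75·469))·270.2 = 329.7 MPa, capped at F_nt → F'_nt = 329.7 MPa.
R_n = F'_nt · A_b · n = 329.7 × 452.4 × 4 / 1000 = 596.6 kN.
Design strength φR_n = 0.75 × 596.6 = 447 kN.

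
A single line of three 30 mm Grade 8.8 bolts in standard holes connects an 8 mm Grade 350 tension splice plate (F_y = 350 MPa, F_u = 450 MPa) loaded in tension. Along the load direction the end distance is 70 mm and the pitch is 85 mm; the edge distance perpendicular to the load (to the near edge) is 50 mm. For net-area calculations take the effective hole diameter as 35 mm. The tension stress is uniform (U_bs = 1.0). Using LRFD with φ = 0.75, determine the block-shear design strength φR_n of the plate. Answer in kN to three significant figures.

335 kN

Shear plane L_v = 70 + 2·85 = 240 mm; A_gv = 240 × 8 = 1920 mm².
A_nv = (240 − 2.5·35) × 8 = 1220 mm².
A_nt = (50 − 0.5·35) × 8 = 260 mm².
0.6 F_u A_nv = 329.4 kN; 0.6 F_y A_gv = 403.2 kN → shear rupture governs the shear term.
R_n = 329.4 + 1.0 × 450 × 260 / 1000 = 446.4 kN.
Design strength φR_n = 0.75 × 446.4 = 335 kN.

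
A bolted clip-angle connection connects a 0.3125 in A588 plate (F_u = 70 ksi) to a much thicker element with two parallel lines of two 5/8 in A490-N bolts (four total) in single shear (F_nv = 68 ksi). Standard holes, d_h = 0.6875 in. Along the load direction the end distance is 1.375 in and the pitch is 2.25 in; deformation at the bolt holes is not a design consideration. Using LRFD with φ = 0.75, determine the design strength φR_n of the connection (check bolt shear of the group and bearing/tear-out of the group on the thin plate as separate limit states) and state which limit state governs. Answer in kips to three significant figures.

Bolt shear: A_b = π·0.625²/4 = 0.3068 in²; R_n = 68 × 0.3068 × 4 × 1 = 83.45 kips → 0.75 × 83.45 = 62.6 kips.
Bearing (1.5 l_c t F_u ≤ 3.0 d t F_u): upper limit = 3.0·0.625·0.3125·70 = 41.02 kips.
  Edge l_c = 1.375 − 0.6875/2 = 1.031 → r_n = 33.84 kips; interior l_c = 2.25 − 0.6875 = 1.562 → r_n = 41.02 kips.
  R_n,bearing = 2·33.84 + 2·41.02 = 149.7 kips → 0.75 × 149.7 = 112 kips.
Bolt shear governs: 62.6 kips.

62.6 kips (bolt shear governs)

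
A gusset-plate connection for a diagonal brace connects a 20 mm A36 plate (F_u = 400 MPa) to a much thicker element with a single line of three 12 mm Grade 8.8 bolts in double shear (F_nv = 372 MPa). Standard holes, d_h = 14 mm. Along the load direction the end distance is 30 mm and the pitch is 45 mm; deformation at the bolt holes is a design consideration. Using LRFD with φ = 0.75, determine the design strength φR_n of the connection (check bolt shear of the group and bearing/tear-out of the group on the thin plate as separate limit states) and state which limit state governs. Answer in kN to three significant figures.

189 kN (bolt shear governs)

Bolt shear: A_b = π·12²/4 = 113.1 mm²; R_n = 372 × 113.1 × 3 × 2 / 1000 = 252.4 kN → 0.75 × 252.4 = 189 kN.
Bearing (1.2 l_c t F_u ≤ 2.4 d t F_u): upper limit = 2.4·12·20·400 / 1000 = 230.4 kN.
  Edge l_c = 30 − 14/2 = 23 → r_n = 220.8 kN; interior l_c = 45 − 14 = 31 → r_n = 230.4 kN.
  R_n,bearing = 1·220.8 + 2·230.4 = 681.6 kN → 0.75 × 681.6 = 511 kN.
Bolt shear governs: 189 kN.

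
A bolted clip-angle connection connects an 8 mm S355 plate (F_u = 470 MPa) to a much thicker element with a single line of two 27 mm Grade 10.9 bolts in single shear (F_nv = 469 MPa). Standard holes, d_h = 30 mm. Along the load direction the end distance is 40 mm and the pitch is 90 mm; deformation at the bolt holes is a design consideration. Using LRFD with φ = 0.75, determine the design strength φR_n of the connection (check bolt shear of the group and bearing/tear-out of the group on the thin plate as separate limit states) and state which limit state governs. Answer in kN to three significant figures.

Bolt shear: A_b = π·27²/4 = 572.6 mm²; R_n = 469 × 572.6 × 2 × 1 / 1000 = 537.1 kN → 0.75 × 537.1 = 403 kN.
Bearing (1.2 l_c t F_u ≤ 2.4 d t F_u): upper limit = 2.4·27·8·470 / 1000 = 243.6 kN.
  Edge l_c = 40 − 30/2 = 25 → r_n = 112.8 kN; interior l_c = 90 − 30 = 60 → r_n = 243.6 kN.
  R_n,bearing = 1·112.8 + 1·243.6 = 356.4 kN → 0.75 × 356.4 = 267 kN.
Bearing governs: 267 kN.

267 kN (bearing governs)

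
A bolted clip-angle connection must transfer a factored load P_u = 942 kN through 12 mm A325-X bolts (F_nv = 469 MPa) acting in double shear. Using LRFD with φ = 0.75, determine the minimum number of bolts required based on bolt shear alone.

12 bolts

A_b = π·12²/4 = 113.1 mm².
Per-bolt design strength φR_n = 0.75 × 469 × 113.1 × 2 / 1000 = 79.56 kN.
n ≥ 942 / 79.56 = 11.84 → use 12 bolts.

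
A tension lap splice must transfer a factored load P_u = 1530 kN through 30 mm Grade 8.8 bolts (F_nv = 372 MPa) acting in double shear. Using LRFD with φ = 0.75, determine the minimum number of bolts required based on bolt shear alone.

A_b = π·30²/4 = 706.9 mm².
Per-bolt design strength φR_n = 0.75 × 372 × 706.9 × 2 / 1000 = 394.4 kN.
n ≥ 1530 / 394.4 = 3.879 → use 4 bolts.

4 bolts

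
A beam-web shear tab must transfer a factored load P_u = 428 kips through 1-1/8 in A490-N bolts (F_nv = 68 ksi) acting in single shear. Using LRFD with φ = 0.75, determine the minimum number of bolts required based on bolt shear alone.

9 bolts

A_b = π·1.125²/4 = 0.994 in².
Per-bolt design strength φR_n = 0.75 × 68 × 0.994 × 1 = 50.69 kips.
n ≥ 428 / 50.69 = 8.443 → use 9 bolts.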